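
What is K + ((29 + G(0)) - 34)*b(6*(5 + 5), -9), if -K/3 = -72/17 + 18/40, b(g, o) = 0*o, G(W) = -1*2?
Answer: 3861/340 ≈ 11.356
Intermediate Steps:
G(W) = -2
b(g, o) = 0
K = 3861/340 (K = -3*(-72/17 + 18/40) = -3*(-72*1/17 + 18*(1/40)) = -3*(-72/17 + 9/20) = -3*(-1287/340) = 3861/340 ≈ 11.356)
K + ((29 + G(0)) - 34)*b(6*(5 + 5), -9) = 3861/340 + ((29 - 2) - 34)*0 = 3861/340 + (27 - 34)*0 = 3861/340 - 7*0 = 3861/340 + 0 = 3861/340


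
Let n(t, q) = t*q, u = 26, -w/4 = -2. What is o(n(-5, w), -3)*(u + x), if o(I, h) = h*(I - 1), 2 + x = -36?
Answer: -1476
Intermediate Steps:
w = 8 (w = -4*(-2) = 8)
n(t, q) = q*t
x = -38 (x = -2 - 36 = -38)
o(I, h) = h*(-1 + I)
o(n(-5, w), -3)*(u + x) = (-3*(-1 + 8*(-5)))*(26 - 38) = -3*(-1 - 40)*(-12) = -3*(-41)*(-12) = 123*(-12) = -1476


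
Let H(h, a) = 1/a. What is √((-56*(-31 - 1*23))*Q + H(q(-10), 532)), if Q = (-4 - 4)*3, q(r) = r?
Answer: I*√5135187323/266 ≈ 269.4*I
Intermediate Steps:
Q = -24 (Q = -8*3 = -24)
√((-56*(-31 - 1*23))*Q + H(q(-10), 532)) = √(-56*(-31 - 1*23)*(-24) + 1/532) = √(-56*(-31 - 23)*(-24) + 1/532) = √(-56*(-54)*(-24) + 1/532) = √(3024*(-24) + 1/532) = √(-72576 + 1/532) = √(-38610431/532) = I*√5135187323/266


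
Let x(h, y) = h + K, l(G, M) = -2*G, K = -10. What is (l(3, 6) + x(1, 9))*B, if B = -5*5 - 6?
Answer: 465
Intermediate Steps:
x(h, y) = -10 + h (x(h, y) = h - 10 = -10 + h)
B = -31 (B = -25 - 6 = -31)
(l(3, 6) + x(1, 9))*B = (-2*3 + (-10 + 1))*(-31) = (-6 - 9)*(-31) = -15*(-31) = 465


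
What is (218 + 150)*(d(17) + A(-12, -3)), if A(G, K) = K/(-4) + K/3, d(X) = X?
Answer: 6164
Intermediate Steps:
A(G, K) = K/12 (A(G, K) = K*(-1/4) + K*(1/3) = -K/4 + K/3 = K/12)
(218 + 150)*(d(17) + A(-12, -3)) = (218 + 150)*(17 + (1/12)*(-3)) = 368*(17 - 1/4) = 368*(67/4) = 6164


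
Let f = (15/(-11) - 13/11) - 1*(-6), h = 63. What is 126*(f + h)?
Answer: 92106/11 ≈ 8373.3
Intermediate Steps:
f = 38/11 (f = (15*(-1/11) - 13*1/11) + 6 = (-15/11 - 13/11) + 6 = -28/11 + 6 = 38/11 ≈ 3.4545)
126*(f + h) = 126*(38/11 + 63) = 126*(731/11) = 92106/11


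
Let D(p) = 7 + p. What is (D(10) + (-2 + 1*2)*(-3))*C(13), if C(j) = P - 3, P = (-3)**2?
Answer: 102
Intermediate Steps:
P = 9
C(j) = 6 (C(j) = 9 - 3 = 6)
(D(10) + (-2 + 1*2)*(-3))*C(13) = ((7 + 10) + (-2 + 1*2)*(-3))*6 = (17 + (-2 + 2)*(-3))*6 = (17 + 0*(-3))*6 = (17 + 0)*6 = 17*6 = 102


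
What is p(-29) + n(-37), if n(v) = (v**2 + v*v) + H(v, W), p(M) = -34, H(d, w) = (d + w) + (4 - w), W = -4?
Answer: 2671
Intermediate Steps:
H(d, w) = 4 + d
n(v) = 4 + v + 2*v**2 (n(v) = (v**2 + v*v) + (4 + v) = (v**2 + v**2) + (4 + v) = 2*v**2 + (4 + v) = 4 + v + 2*v**2)
p(-29) + n(-37) = -34 + (4 - 37 + 2*(-37)**2) = -34 + (4 - 37 + 2*1369) = -34 + (4 - 37 + 2738) = -34 + 2705 = 2671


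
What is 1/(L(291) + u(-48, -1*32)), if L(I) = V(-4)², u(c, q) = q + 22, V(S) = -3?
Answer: -1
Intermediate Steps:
u(c, q) = 22 + q
L(I) = 9 (L(I) = (-3)² = 9)
1/(L(291) + u(-48, -1*32)) = 1/(9 + (22 - 1*32)) = 1/(9 + (22 - 32)) = 1/(9 - 10) = 1/(-1) = -1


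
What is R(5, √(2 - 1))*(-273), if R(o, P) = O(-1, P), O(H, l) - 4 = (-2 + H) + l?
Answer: -546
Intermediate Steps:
O(H, l) = 2 + H + l (O(H, l) = 4 + ((-2 + H) + l) = 4 + (-2 + H + l) = 2 + H + l)
R(o, P) = 1 + P (R(o, P) = 2 - 1 + P = 1 + P)
R(5, √(2 - 1))*(-273) = (1 + √(2 - 1))*(-273) = (1 + √1)*(-273) = (1 + 1)*(-273) = 2*(-273) = -546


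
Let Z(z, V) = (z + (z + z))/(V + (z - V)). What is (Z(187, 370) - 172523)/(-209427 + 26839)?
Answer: 43130/45647 ≈ 0.94486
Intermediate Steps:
Z(z, V) = 3 (Z(z, V) = (z + 2*z)/z = (3*z)/z = 3)
(Z(187, 370) - 172523)/(-209427 + 26839) = (3 - 172523)/(-209427 + 26839) = -172520/(-182588) = -172520*(-1/182588) = 43130/45647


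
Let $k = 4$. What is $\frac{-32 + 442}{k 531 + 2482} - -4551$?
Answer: $\frac{10481158}{2303} \approx 4551.1$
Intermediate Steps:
$\frac{-32 + 442}{k 531 + 2482} - -4551 = \frac{-32 + 442}{4 \cdot 531 + 2482} - -4551 = \frac{410}{2124 + 2482} + 4551 = \frac{410}{4606} + 4551 = 410 \cdot \frac{1}{4606} + 4551 = \frac{205}{2303} + 4551 = \frac{10481158}{2303}$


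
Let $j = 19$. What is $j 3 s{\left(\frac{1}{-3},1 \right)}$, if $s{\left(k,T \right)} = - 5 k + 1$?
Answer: $152$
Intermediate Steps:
$s{\left(k,T \right)} = 1 - 5 k$
$j 3 s{\left(\frac{1}{-3},1 \right)} = 19 \cdot 3 \left(1 - \frac{5}{-3}\right) = 57 \left(1 - - \frac{5}{3}\right) = 57 \left(1 + \frac{5}{3}\right) = 57 \cdot \frac{8}{3} = 152$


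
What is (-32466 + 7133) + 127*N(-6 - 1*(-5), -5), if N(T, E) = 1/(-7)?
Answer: -177458/7 ≈ -25351.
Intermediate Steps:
N(T, E) = -1/7
(-32466 + 7133) + 127*N(-6 - 1*(-5), -5) = (-32466 + 7133) + 127*(-1/7) = -25333 - 127/7 = -177458/7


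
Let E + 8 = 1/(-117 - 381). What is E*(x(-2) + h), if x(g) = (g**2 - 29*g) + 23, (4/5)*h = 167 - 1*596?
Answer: 7192925/1992 ≈ 3610.9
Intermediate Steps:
h = -2145/4 (h = 5*(167 - 1*596)/4 = 5*(167 - 596)/4 = (5/4)*(-429) = -2145/4 ≈ -536.25)
x(g) = 23 + g**2 - 29*g
E = -3985/498 (E = -8 + 1/(-117 - 381) = -8 + 1/(-498) = -8 - 1/498 = -3985/498 ≈ -8.0020)
E*(x(-2) + h) = -3985*((23 + (-2)**2 - 29*(-2)) - 2145/4)/498 = -3985*((23 + 4 + 58) - 2145/4)/498 = -3985*(85 - 2145/4)/498 = -3985/498*(-1805/4) = 7192925/1992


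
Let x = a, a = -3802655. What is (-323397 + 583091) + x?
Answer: -3542961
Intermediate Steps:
x = -3802655
(-323397 + 583091) + x = (-323397 + 583091) - 3802655 = 259694 - 3802655 = -3542961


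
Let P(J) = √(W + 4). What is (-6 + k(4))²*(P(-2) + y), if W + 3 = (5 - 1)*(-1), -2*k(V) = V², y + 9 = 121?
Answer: 21952 + 196*I*√3 ≈ 21952.0 + 339.48*I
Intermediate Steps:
y = 112 (y = -9 + 121 = 112)
k(V) = -V²/2
W = -7 (W = -3 + (5 - 1)*(-1) = -3 + 4*(-1) = -3 - 4 = -7)
P(J) = I*√3 (P(J) = √(-7 + 4) = √(-3) = I*√3)
(-6 + k(4))²*(P(-2) + y) = (-6 - ½*4²)²*(I*√3 + 112) = (-6 - ½*16)²*(112 + I*√3) = (-6 - 8)²*(112 + I*√3) = (-14)²*(112 + I*√3) = 196*(112 + I*√3) = 21952 + 196*I*√3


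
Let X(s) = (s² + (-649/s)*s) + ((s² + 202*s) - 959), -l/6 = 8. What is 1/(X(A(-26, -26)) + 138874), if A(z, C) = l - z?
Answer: 1/133790 ≈ 7.4744e-6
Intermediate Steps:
l = -48 (l = -6*8 = -48)
A(z, C) = -48 - z
X(s) = -1608 + 2*s² + 202*s (X(s) = (s² - 649) + (-959 + s² + 202*s) = (-649 + s²) + (-959 + s² + 202*s) = -1608 + 2*s² + 202*s)
1/(X(A(-26, -26)) + 138874) = 1/((-1608 + 2*(-48 - 1*(-26))² + 202*(-48 - 1*(-26))) + 138874) = 1/((-1608 + 2*(-48 + 26)² + 202*(-48 + 26)) + 138874) = 1/((-1608 + 2*(-22)² + 202*(-22)) + 138874) = 1/((-1608 + 2*484 - 4444) + 138874) = 1/((-1608 + 968 - 4444) + 138874) = 1/(-5084 + 138874) = 1/133790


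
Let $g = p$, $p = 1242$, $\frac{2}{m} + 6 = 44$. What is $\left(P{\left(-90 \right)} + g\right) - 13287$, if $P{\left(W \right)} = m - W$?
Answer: $- \frac{227144}{19} \approx -11955.0$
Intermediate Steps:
$m = \frac{1}{19}$ ($m = \frac{2}{-6 + 44} = \frac{2}{38} = 2 \cdot \frac{1}{38} = \frac{1}{19} \approx 0.052632$)
$P{\left(W \right)} = \frac{1}{19} - W$
$g = 1242$
$\left(P{\left(-90 \right)} + g\right) - 13287 = \left(\left(\frac{1}{19} - -90\right) + 1242\right) - 13287 = \left(\left(\frac{1}{19} + 90\right) + 1242\right) - 13287 = \left(\frac{1711}{19} + 1242\right) - 13287 = \frac{25309}{19} - 13287 = - \frac{227144}{19}$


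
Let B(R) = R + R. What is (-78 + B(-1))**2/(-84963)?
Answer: -6400/84963 ≈ -0.075327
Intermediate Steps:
B(R) = 2*R
(-78 + B(-1))**2/(-84963) = (-78 + 2*(-1))**2/(-84963) = (-78 - 2)**2*(-1/84963) = (-80)**2*(-1/84963) = 6400*(-1/84963) = -6400/84963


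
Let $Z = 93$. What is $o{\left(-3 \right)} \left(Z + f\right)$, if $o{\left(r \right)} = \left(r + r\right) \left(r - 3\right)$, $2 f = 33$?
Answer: $3942$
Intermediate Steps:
$f = \frac{33}{2}$ ($f = \frac{1}{2} \cdot 33 = \frac{33}{2} \approx 16.5$)
$o{\left(r \right)} = 2 r \left(-3 + r\right)$
$o{\left(-3 \right)} \left(Z + f\right) = 2 \left(-3\right) \left(-3 - 3\right) \left(93 + \frac{33}{2}\right) = 2 \left(-3\right) \left(-6\right) \frac{219}{2} = 36 \cdot \frac{219}{2} = 3942$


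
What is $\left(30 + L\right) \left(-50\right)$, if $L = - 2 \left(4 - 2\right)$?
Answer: $-1300$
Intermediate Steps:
$L = -4$ ($L = \left(-2\right) 2 = -4$)
$\left(30 + L\right) \left(-50\right) = \left(30 - 4\right) \left(-50\right) = 26 \left(-50\right) = -1300$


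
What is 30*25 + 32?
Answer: 782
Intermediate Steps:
30*25 + 32 = 750 + 32 = 782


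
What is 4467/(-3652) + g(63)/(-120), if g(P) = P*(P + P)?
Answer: -615117/9130 ≈ -67.373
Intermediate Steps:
g(P) = 2*P**2 (g(P) = P*(2*P) = 2*P**2)
4467/(-3652) + g(63)/(-120) = 4467/(-3652) + (2*63**2)/(-120) = 4467*(-1/3652) + (2*3969)*(-1/120) = -4467/3652 + 7938*(-1/120) = -4467/3652 - 1323/20 = -615117/9130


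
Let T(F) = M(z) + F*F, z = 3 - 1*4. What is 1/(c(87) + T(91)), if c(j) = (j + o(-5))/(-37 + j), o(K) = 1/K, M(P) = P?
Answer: 125/1035217 ≈ 0.00012075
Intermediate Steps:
z = -1 (z = 3 - 4 = -1)
T(F) = -1 + F² (T(F) = -1 + F*F = -1 + F²)
c(j) = (-⅕ + j)/(-37 + j) (c(j) = (j + 1/(-5))/(-37 + j) = (j - ⅕)/(-37 + j) = (-⅕ + j)/(-37 + j))
1/(c(87) + T(91)) = 1/((-⅕ + 87)/(-37 + 87) + (-1 + 91²)) = 1/((434/5)/50 + (-1 + 8281)) = 1/((1/50)*(434/5) + 8280) = 1/(217/125 + 8280) = 1/(1035217/125) = 125/1035217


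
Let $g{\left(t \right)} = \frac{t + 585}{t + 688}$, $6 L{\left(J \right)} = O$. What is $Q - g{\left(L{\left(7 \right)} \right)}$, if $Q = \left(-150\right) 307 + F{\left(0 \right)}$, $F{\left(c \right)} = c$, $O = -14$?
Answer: $- \frac{94726598}{2057} \approx -46051.0$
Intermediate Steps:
$L{\left(J \right)} = - \frac{7}{3}$ ($L{\left(J \right)} = \frac{1}{6} \left(-14\right) = - \frac{7}{3}$)
$Q = -46050$ ($Q = \left(-150\right) 307 + 0 = -46050 + 0 = -46050$)
$g{\left(t \right)} = \frac{585 + t}{688 + t}$
$Q - g{\left(L{\left(7 \right)} \right)} = -46050 - \frac{585 - \frac{7}{3}}{688 - \frac{7}{3}} = -46050 - \frac{1}{\frac{2057}{3}} \cdot \frac{1748}{3} = -46050 - \frac{3}{2057} \cdot \frac{1748}{3} = -46050 - \frac{1748}{2057} = - \frac{94726598}{2057}$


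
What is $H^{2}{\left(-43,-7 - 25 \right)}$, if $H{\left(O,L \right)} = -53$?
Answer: $2809$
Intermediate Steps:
$H^{2}{\left(-43,-7 - 25 \right)} = \left(-53\right)^{2} = 2809$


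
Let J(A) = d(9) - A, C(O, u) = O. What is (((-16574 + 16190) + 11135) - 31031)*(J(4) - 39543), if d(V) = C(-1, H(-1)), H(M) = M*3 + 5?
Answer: 802033440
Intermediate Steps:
H(M) = 5 + 3*M (H(M) = 3*M + 5 = 5 + 3*M)
d(V) = -1
J(A) = -1 - A
(((-16574 + 16190) + 11135) - 31031)*(J(4) - 39543) = (((-16574 + 16190) + 11135) - 31031)*((-1 - 1*4) - 39543) = ((-384 + 11135) - 31031)*((-1 - 4) - 39543) = (10751 - 31031)*(-5 - 39543) = -20280*(-39548) = 802033440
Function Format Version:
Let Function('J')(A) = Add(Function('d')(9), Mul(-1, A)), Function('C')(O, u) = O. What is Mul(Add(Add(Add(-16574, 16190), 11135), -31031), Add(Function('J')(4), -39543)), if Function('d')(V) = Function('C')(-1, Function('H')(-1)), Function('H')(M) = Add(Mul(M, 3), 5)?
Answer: 802033440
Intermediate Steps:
Function('H')(M) = Add(5, Mul(3, M)) (Function('H')(M) = Add(Mul(3, M), 5) = Add(5, Mul(3, M)))
Function('d')(V) = -1
Function('J')(A) = Add(-1, Mul(-1, A))
Mul(Add(Add(Add(-16574, 16190), 11135), -31031), Add(Function('J')(4), -39543)) = Mul(Add(Add(Add(-16574, 16190), 11135), -31031), Add(Add(-1, Mul(-1, 4)), -39543)) = Mul(Add(Add(-384, 11135), -31031), Add(Add(-1, -4), -39543)) = Mul(Add(10751, -31031), Add(-5, -39543)) = Mul(-20280, -39548) = 802033440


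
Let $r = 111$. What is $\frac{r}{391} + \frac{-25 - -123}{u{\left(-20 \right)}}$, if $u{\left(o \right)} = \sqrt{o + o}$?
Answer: $\frac{111}{391} - \frac{49 i \sqrt{10}}{10} \approx 0.28389 - 15.495 i$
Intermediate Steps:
$u{\left(o \right)} = \sqrt{2} \sqrt{o}$ ($u{\left(o \right)} = \sqrt{2 o} = \sqrt{2} \sqrt{o}$)
$\frac{r}{391} + \frac{-25 - -123}{u{\left(-20 \right)}} = \frac{111}{391} + \frac{-25 - -123}{\sqrt{2} \sqrt{-20}} = 111 \cdot \frac{1}{391} + \frac{-25 + 123}{\sqrt{2} \cdot 2 i \sqrt{5}} = \frac{111}{391} + \frac{98}{2 i \sqrt{10}} = \frac{111}{391} + 98 \left(- \frac{i \sqrt{10}}{20}\right) = \frac{111}{391} - \frac{49 i \sqrt{10}}{10}$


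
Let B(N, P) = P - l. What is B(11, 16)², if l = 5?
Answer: 121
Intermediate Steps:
B(N, P) = -5 + P (B(N, P) = P - 1*5 = P - 5 = -5 + P)
B(11, 16)² = (-5 + 16)² = 11² = 121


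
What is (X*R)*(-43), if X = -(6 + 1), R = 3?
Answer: 903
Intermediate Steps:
X = -7 (X = -1*7 = -7)
(X*R)*(-43) = -7*3*(-43) = -21*(-43) = 903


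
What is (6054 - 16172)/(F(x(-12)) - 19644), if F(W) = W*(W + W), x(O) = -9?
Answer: 5059/9741 ≈ 0.51935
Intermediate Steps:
F(W) = 2*W² (F(W) = W*(2*W) = 2*W²)
(6054 - 16172)/(F(x(-12)) - 19644) = (6054 - 16172)/(2*(-9)² - 19644) = -10118/(2*81 - 19644) = -10118/(162 - 19644) = -10118/(-19482) = -10118*(-1/19482) = 5059/9741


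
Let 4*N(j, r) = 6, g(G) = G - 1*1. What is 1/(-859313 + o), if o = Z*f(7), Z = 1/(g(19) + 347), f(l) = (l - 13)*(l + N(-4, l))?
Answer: -365/313649296 ≈ -1.1637e-6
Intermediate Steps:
g(G) = -1 + G (g(G) = G - 1 = -1 + G)
N(j, r) = 3/2 (N(j, r) = (¼)*6 = 3/2)
f(l) = (-13 + l)*(3/2 + l) (f(l) = (l - 13)*(l + 3/2) = (-13 + l)*(3/2 + l))
Z = 1/365 (Z = 1/((-1 + 19) + 347) = 1/(18 + 347) = 1/365 ≈ 0.0027397)
o = -51/365 (o = (-39/2 + 7² - 23/2*7)/365 = (-39/2 + 49 - 161/2)/365 = (1/365)*(-51) = -51/365 ≈ -0.13973)
1/(-859313 + o) = 1/(-859313 - 51/365) = 1/(-313649296/365) = -365/313649296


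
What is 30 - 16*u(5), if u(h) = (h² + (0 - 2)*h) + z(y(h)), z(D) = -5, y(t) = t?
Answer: -130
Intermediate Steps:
u(h) = -5 + h² - 2*h (u(h) = (h² + (0 - 2)*h) - 5 = (h² - 2*h) - 5 = -5 + h² - 2*h)
30 - 16*u(5) = 30 - 16*(-5 + 5² - 2*5) = 30 - 16*(-5 + 25 - 10) = 30 - 16*10 = 30 - 160 = -130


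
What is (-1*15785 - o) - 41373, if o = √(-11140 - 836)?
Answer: -57158 - 2*I*√2994 ≈ -57158.0 - 109.43*I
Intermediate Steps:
o = 2*I*√2994 (o = √(-11976) = 2*I*√2994 ≈ 109.43*I)
(-1*15785 - o) - 41373 = (-1*15785 - 2*I*√2994) - 41373 = (-15785 - 2*I*√2994) - 41373 = -57158 - 2*I*√2994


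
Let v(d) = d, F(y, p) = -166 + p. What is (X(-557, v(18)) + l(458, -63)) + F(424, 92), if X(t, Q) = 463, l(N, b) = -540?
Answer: -151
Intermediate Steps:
(X(-557, v(18)) + l(458, -63)) + F(424, 92) = (463 - 540) + (-166 + 92) = -77 - 74 = -151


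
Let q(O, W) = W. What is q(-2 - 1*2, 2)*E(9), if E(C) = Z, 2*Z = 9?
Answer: 9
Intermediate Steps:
Z = 9/2 (Z = (1/2)*9 = 9/2 ≈ 4.5000)
E(C) = 9/2
q(-2 - 1*2, 2)*E(9) = 2*(9/2) = 9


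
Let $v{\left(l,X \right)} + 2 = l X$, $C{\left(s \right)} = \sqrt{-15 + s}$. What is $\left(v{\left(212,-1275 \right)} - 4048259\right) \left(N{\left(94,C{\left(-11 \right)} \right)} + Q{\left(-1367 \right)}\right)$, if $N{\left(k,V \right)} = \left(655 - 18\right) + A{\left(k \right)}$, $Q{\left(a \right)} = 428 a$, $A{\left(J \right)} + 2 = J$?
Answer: $2523538164667$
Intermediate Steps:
$A{\left(J \right)} = -2 + J$
$N{\left(k,V \right)} = 635 + k$ ($N{\left(k,V \right)} = \left(655 - 18\right) + \left(-2 + k\right) = 637 + \left(-2 + k\right) = 635 + k$)
$v{\left(l,X \right)} = -2 + X l$ ($v{\left(l,X \right)} = -2 + l X = -2 + X l$)
$\left(v{\left(212,-1275 \right)} - 4048259\right) \left(N{\left(94,C{\left(-11 \right)} \right)} + Q{\left(-1367 \right)}\right) = \left(\left(-2 - 270300\right) - 4048259\right) \left(\left(635 + 94\right) + 428 \left(-1367\right)\right) = \left(\left(-2 - 270300\right) - 4048259\right) \left(729 - 585076\right) = \left(-270302 - 4048259\right) \left(-584347\right) = \left(-4318561\right) \left(-584347\right) = 2523538164667$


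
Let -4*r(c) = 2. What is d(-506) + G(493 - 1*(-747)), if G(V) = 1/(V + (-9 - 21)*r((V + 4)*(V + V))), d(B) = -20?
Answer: -25099/1255 ≈ -19.999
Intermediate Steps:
r(c) = -½ (r(c) = -¼*2 = -½)
G(V) = 1/(15 + V) (G(V) = 1/(V + (-9 - 21)*(-½)) = 1/(V - 30*(-½)) = 1/(V + 15) = 1/(15 + V))
d(-506) + G(493 - 1*(-747)) = -20 + 1/(15 + (493 - 1*(-747))) = -20 + 1/(15 + (493 + 747)) = -20 + 1/(15 + 1240) = -20 + 1/1255 = -25099/1255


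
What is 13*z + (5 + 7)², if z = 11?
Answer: 287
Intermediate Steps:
13*z + (5 + 7)² = 13*11 + (5 + 7)² = 143 + 12² = 143 + 144 = 287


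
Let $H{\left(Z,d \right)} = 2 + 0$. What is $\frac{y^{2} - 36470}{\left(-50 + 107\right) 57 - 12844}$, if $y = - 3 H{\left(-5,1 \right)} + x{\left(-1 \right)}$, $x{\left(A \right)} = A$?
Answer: $\frac{36421}{9595} \approx 3.7958$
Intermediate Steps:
$H{\left(Z,d \right)} = 2$
$y = -7$ ($y = \left(-3\right) 2 - 1 = -6 - 1 = -7$)
$\frac{y^{2} - 36470}{\left(-50 + 107\right) 57 - 12844} = \frac{\left(-7\right)^{2} - 36470}{\left(-50 + 107\right) 57 - 12844} = \frac{49 - 36470}{57 \cdot 57 - 12844} = - \frac{36421}{3249 - 12844} = - \frac{36421}{-9595} = \left(-36421\right) \left(- \frac{1}{9595}\right) = \frac{36421}{9595}$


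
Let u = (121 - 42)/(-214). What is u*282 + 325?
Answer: 23636/107 ≈ 220.90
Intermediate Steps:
u = -79/214 (u = 79*(-1/214) = -79/214 ≈ -0.36916)
u*282 + 325 = -79/214*282 + 325 = -11139/107 + 325 = 23636/107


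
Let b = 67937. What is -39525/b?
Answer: -39525/67937 ≈ -0.58179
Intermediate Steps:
-39525/b = -39525/67937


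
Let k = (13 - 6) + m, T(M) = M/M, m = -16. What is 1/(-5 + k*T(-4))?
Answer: -1/14 ≈ -0.071429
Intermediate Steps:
T(M) = 1
k = -9 (k = (13 - 6) - 16 = 7 - 16 = -9)
1/(-5 + k*T(-4)) = 1/(-5 - 9*1) = 1/(-5 - 9) = 1/(-14) = -1/14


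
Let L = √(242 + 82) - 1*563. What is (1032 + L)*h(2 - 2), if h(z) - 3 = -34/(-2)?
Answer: 9740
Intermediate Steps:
h(z) = 20 (h(z) = 3 - 34/(-2) = 3 - 34*(-½) = 3 + 17 = 20)
L = -545 (L = √324 - 563 = 18 - 563 = -545)
(1032 + L)*h(2 - 2) = (1032 - 545)*20 = 487*20 = 9740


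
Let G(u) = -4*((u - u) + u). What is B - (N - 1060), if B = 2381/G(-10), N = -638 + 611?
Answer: 45861/40 ≈ 1146.5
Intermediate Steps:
G(u) = -4*u (G(u) = -4*(0 + u) = -4*u)
N = -27
B = 2381/40 (B = 2381/((-4*(-10))) = 2381/40 ≈ 59.525)
B - (N - 1060) = 2381/40 - (-27 - 1060) = 2381/40 - 1*(-1087) = 2381/40 + 1087 = 45861/40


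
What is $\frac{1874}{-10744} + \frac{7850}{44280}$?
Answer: $\frac{4249}{1486701} \approx 0.002858$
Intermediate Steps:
$\frac{1874}{-10744} + \frac{7850}{44280} = 1874 \left(- \frac{1}{10744}\right) + 7850 \cdot \frac{1}{44280} = - \frac{937}{5372} + \frac{785}{4428} = \frac{4249}{1486701}$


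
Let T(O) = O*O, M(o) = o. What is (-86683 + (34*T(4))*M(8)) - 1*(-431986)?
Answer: 349655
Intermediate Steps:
T(O) = O²
(-86683 + (34*T(4))*M(8)) - 1*(-431986) = (-86683 + (34*4²)*8) - 1*(-431986) = (-86683 + (34*16)*8) + 431986 = (-86683 + 544*8) + 431986 = (-86683 + 4352) + 431986 = -82331 + 431986 = 349655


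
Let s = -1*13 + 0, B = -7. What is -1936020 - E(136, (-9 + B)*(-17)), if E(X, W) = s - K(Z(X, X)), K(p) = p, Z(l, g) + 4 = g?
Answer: -1935875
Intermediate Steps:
Z(l, g) = -4 + g
s = -13 (s = -13 + 0 = -13)
E(X, W) = -9 - X (E(X, W) = -13 - (-4 + X) = -13 + (4 - X) = -9 - X)
-1936020 - E(136, (-9 + B)*(-17)) = -1936020 - (-9 - 1*136) = -1936020 - (-9 - 136) = -1936020 - 1*(-145) = -1936020 + 145 = -1935875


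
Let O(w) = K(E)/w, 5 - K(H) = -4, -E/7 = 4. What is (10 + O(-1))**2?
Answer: 1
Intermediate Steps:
E = -28 (E = -7*4 = -28)
K(H) = 9 (K(H) = 5 - 1*(-4) = 5 + 4 = 9)
O(w) = 9/w
(10 + O(-1))**2 = (10 + 9/(-1))**2 = (10 + 9*(-1))**2 = (10 - 9)**2 = 1**2 = 1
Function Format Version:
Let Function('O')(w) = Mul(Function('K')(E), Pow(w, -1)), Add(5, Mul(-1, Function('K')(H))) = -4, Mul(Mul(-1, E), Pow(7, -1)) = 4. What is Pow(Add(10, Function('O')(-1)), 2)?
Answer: 1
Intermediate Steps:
E = -28 (E = Mul(-7, 4) = -28)
Function('K')(H) = 9 (Function('K')(H) = Add(5, Mul(-1, -4)) = Add(5, 4) = 9)
Function('O')(w) = Mul(9, Pow(w, -1))
Pow(Add(10, Function('O')(-1)), 2) = Pow(Add(10, Mul(9, Pow(-1, -1))), 2) = Pow(Add(10, Mul(9, -1)), 2) = Pow(Add(10, -9), 2) = Pow(1, 2) = 1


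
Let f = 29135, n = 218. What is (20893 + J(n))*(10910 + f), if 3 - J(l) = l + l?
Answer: 819320700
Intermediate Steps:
J(l) = 3 - 2*l (J(l) = 3 - (l + l) = 3 - 2*l)
(20893 + J(n))*(10910 + f) = (20893 + (3 - 2*218))*(10910 + 29135) = (20893 + (3 - 436))*40045 = (20893 - 433)*40045 = 20460*40045 = 819320700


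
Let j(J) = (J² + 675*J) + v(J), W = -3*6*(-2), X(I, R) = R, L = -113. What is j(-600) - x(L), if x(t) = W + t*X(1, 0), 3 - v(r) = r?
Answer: -44433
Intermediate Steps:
v(r) = 3 - r
W = 36 (W = -18*(-2) = 36)
j(J) = 3 + J² + 674*J (j(J) = (J² + 675*J) + (3 - J) = 3 + J² + 674*J)
x(t) = 36 (x(t) = 36 + t*0 = 36 + 0 = 36)
j(-600) - x(L) = (3 + (-600)² + 674*(-600)) - 1*36 = (3 + 360000 - 404400) - 36 = -44397 - 36 = -44433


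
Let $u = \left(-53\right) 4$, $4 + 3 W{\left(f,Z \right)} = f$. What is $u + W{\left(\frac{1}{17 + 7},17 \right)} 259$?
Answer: $- \frac{39869}{72} \approx -553.74$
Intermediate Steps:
$W{\left(f,Z \right)} = - \frac{4}{3} + \frac{f}{3}$
$u = -212$
$u + W{\left(\frac{1}{17 + 7},17 \right)} 259 = -212 + \left(- \frac{4}{3} + \frac{1}{3 \left(17 + 7\right)}\right) 259 = -212 + \left(- \frac{4}{3} + \frac{1}{3 \cdot 24}\right) 259 = -212 + \left(- \frac{4}{3} + \frac{1}{3} \cdot \frac{1}{24}\right) 259 = -212 + \left(- \frac{4}{3} + \frac{1}{72}\right) 259 = -212 - \frac{24605}{72} = - \frac{39869}{72}$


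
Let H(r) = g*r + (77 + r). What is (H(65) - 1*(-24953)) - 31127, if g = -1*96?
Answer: -12272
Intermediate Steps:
g = -96
H(r) = 77 - 95*r (H(r) = -96*r + (77 + r) = 77 - 95*r)
(H(65) - 1*(-24953)) - 31127 = ((77 - 95*65) - 1*(-24953)) - 31127 = ((77 - 6175) + 24953) - 31127 = (-6098 + 24953) - 31127 = 18855 - 31127 = -12272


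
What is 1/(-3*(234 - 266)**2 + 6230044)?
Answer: 1/6226972 ≈ 1.6059e-7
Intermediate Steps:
1/(-3*(234 - 266)**2 + 6230044) = 1/(-3*(-32)**2 + 6230044) = 1/(-3*1024 + 6230044) = 1/(-3072 + 6230044) = 1/6226972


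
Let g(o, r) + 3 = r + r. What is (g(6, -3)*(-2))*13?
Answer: 234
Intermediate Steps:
g(o, r) = -3 + 2*r (g(o, r) = -3 + (r + r) = -3 + 2*r)
(g(6, -3)*(-2))*13 = ((-3 + 2*(-3))*(-2))*13 = ((-3 - 6)*(-2))*13 = -9*(-2)*13 = 18*13 = 234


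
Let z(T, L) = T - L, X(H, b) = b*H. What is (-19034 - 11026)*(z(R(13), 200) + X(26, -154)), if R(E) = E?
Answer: 125981460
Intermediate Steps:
X(H, b) = H*b
(-19034 - 11026)*(z(R(13), 200) + X(26, -154)) = (-19034 - 11026)*((13 - 1*200) + 26*(-154)) = -30060*((13 - 200) - 4004) = -30060*(-187 - 4004) = -30060*(-4191) = 125981460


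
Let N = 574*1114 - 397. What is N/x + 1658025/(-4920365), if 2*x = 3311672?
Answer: 79777529067/1629463500028 ≈ 0.048959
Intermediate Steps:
x = 1655836 (x = (1/2)*3311672 = 1655836)
N = 639039 (N = 639436 - 397 = 639039)
N/x + 1658025/(-4920365) = 639039/1655836 + 1658025/(-4920365) = 639039*(1/1655836) + 1658025*(-1/4920365) = 639039/1655836 - 331605/984073 = 79777529067/1629463500028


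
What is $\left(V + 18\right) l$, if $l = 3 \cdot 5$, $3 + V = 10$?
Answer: $375$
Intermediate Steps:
$V = 7$ ($V = -3 + 10 = 7$)
$l = 15$
$\left(V + 18\right) l = \left(7 + 18\right) 15 = 25 \cdot 15 = 375$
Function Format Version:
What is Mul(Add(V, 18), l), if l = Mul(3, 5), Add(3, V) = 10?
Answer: 375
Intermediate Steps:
V = 7 (V = Add(-3, 10) = 7)
l = 15
Mul(Add(V, 18), l) = Mul(Add(7, 18), 15) = Mul(25, 15) = 375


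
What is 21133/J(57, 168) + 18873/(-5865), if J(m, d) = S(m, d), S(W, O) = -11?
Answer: -41384216/21505 ≈ -1924.4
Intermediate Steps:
J(m, d) = -11
21133/J(57, 168) + 18873/(-5865) = 21133/(-11) + 18873/(-5865) = 21133*(-1/11) + 18873*(-1/5865) = -21133/11 - 6291/1955 = -41384216/21505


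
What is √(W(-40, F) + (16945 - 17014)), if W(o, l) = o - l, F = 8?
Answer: 3*I*√13 ≈ 10.817*I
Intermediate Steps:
√(W(-40, F) + (16945 - 17014)) = √((-40 - 1*8) + (16945 - 17014)) = √((-40 - 8) - 69) = √(-48 - 69) = √(-117) = 3*I*√13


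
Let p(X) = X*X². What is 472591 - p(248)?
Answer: -14780401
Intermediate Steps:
p(X) = X³
472591 - p(248) = 472591 - 1*248³ = 472591 - 1*15252992 = 472591 - 15252992 = -14780401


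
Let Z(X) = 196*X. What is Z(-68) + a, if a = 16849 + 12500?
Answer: 16021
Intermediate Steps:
a = 29349
Z(-68) + a = 196*(-68) + 29349 = -13328 + 29349 = 16021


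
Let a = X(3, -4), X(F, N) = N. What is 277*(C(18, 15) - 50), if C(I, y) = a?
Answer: -14958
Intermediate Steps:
a = -4
C(I, y) = -4
277*(C(18, 15) - 50) = 277*(-4 - 50) = 277*(-54) = -14958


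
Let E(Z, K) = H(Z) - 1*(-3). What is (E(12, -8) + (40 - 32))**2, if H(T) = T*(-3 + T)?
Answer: 14161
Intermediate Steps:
E(Z, K) = 3 + Z*(-3 + Z) (E(Z, K) = Z*(-3 + Z) - 1*(-3) = Z*(-3 + Z) + 3 = 3 + Z*(-3 + Z))
(E(12, -8) + (40 - 32))**2 = ((3 + 12*(-3 + 12)) + (40 - 32))**2 = ((3 + 12*9) + 8)**2 = ((3 + 108) + 8)**2 = (111 + 8)**2 = 119**2 = 14161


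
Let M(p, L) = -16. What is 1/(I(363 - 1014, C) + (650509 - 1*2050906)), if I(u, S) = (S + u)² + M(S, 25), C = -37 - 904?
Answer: 1/1134051 ≈ 8.8179e-7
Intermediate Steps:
C = -941
I(u, S) = -16 + (S + u)² (I(u, S) = (S + u)² - 16 = -16 + (S + u)²)
1/(I(363 - 1014, C) + (650509 - 1*2050906)) = 1/((-16 + (-941 + (363 - 1014))²) + (650509 - 1*2050906)) = 1/((-16 + (-941 - 651)²) + (650509 - 2050906)) = 1/((-16 + (-1592)²) - 1400397) = 1/((-16 + 2534464) - 1400397) = 1/(2534448 - 1400397) = 1/1134051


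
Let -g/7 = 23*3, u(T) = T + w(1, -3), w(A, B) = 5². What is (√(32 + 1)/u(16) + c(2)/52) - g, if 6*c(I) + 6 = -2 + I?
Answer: 25115/52 + √33/41 ≈ 483.12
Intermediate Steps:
c(I) = -4/3 + I/6 (c(I) = -1 + (-2 + I)/6 = -1 + (-⅓ + I/6) = -4/3 + I/6)
w(A, B) = 25
u(T) = 25 + T (u(T) = T + 25 = 25 + T)
g = -483 (g = -161*3 = -7*69 = -483)
(√(32 + 1)/u(16) + c(2)/52) - g = (√(32 + 1)/(25 + 16) + (-4/3 + (⅙)*2)/52) - 1*(-483) = (√33/41 + (-4/3 + ⅓)*(1/52)) + 483 = (√33*(1/41) - 1*1/52) + 483 = (√33/41 - 1/52) + 483 = (-1/52 + √33/41) + 483 = 25115/52 + √33/41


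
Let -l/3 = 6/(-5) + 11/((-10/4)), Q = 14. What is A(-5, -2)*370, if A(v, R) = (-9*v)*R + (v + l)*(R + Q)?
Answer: 19092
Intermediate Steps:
l = 84/5 (l = -3*(6/(-5) + 11/((-10/4))) = -3*(6*(-⅕) + 11/((-10*¼))) = -3*(-6/5 + 11/(-5/2)) = -3*(-6/5 + 11*(-⅖)) = -3*(-6/5 - 22/5) = -3*(-28/5) = 84/5 ≈ 16.800)
A(v, R) = (14 + R)*(84/5 + v) - 9*R*v (A(v, R) = (-9*v)*R + (v + 84/5)*(R + 14) = -9*R*v + (84/5 + v)*(14 + R) = -9*R*v + (14 + R)*(84/5 + v) = (14 + R)*(84/5 + v) - 9*R*v)
A(-5, -2)*370 = (1176/5 + 14*(-5) + (84/5)*(-2) - 8*(-2)*(-5))*370 = (1176/5 - 70 - 168/5 - 80)*370 = (258/5)*370 = 19092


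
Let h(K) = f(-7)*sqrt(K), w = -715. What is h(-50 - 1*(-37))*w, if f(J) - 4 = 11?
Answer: -10725*I*sqrt(13) ≈ -38670.0*I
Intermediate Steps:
f(J) = 15 (f(J) = 4 + 11 = 15)
h(K) = 15*sqrt(K)
h(-50 - 1*(-37))*w = (15*sqrt(-50 - 1*(-37)))*(-715) = (15*sqrt(-50 + 37))*(-715) = (15*sqrt(-13))*(-715) = (15*(I*sqrt(13)))*(-715) = (15*I*sqrt(13))*(-715) = -10725*I*sqrt(13)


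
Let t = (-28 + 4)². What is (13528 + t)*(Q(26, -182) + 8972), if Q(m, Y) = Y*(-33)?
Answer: 211249712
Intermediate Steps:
Q(m, Y) = -33*Y
t = 576 (t = (-24)² = 576)
(13528 + t)*(Q(26, -182) + 8972) = (13528 + 576)*(-33*(-182) + 8972) = 14104*(6006 + 8972) = 14104*14978 = 211249712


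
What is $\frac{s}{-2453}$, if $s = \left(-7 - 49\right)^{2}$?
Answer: $- \frac{3136}{2453} \approx -1.2784$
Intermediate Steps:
$s = 3136$ ($s = \left(-56\right)^{2} = 3136$)
$\frac{s}{-2453} = \frac{3136}{-2453} = 3136 \left(- \frac{1}{2453}\right) = - \frac{3136}{2453}$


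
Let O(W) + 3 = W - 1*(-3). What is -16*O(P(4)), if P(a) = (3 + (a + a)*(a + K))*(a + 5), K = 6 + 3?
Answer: -15408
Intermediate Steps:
K = 9
P(a) = (3 + 2*a*(9 + a))*(5 + a) (P(a) = (3 + (a + a)*(a + 9))*(a + 5) = (3 + (2*a)*(9 + a))*(5 + a) = (3 + 2*a*(9 + a))*(5 + a))
O(W) = W (O(W) = -3 + (W - 1*(-3)) = -3 + (W + 3) = -3 + (3 + W) = W)
-16*O(P(4)) = -16*(15 + 2*4³ + 28*4² + 93*4) = -16*(15 + 2*64 + 28*16 + 372) = -16*(15 + 128 + 448 + 372) = -16*963 = -15408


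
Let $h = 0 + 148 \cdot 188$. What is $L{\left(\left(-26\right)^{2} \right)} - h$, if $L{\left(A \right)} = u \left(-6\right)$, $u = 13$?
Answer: $-27902$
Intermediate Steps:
$h = 27824$ ($h = 0 + 27824 = 27824$)
$L{\left(A \right)} = -78$ ($L{\left(A \right)} = 13 \left(-6\right) = -78$)
$L{\left(\left(-26\right)^{2} \right)} - h = -78 - 27824 = -27902$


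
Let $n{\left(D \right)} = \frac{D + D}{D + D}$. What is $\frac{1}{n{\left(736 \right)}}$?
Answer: $1$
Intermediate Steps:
$n{\left(D \right)} = 1$ ($n{\left(D \right)} = \frac{2 D}{2 D} = 2 D \frac{1}{2 D} = 1$)
$\frac{1}{n{\left(736 \right)}} = 1^{-1} = 1$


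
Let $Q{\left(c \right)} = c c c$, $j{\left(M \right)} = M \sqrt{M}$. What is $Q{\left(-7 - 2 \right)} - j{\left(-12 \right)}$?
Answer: $-729 + 24 i \sqrt{3} \approx -729.0 + 41.569 i$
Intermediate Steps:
$j{\left(M \right)} = M^{\frac{3}{2}}$
$Q{\left(c \right)} = c^{3}$ ($Q{\left(c \right)} = c^{2} c = c^{3}$)
$Q{\left(-7 - 2 \right)} - j{\left(-12 \right)} = \left(-7 - 2\right)^{3} - \left(-12\right)^{\frac{3}{2}} = \left(-9\right)^{3} - - 24 i \sqrt{3} = -729 + 24 i \sqrt{3}$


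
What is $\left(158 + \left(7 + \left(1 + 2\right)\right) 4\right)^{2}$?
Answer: $39204$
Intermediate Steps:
$\left(158 + \left(7 + \left(1 + 2\right)\right) 4\right)^{2} = \left(158 + \left(7 + 3\right) 4\right)^{2} = \left(158 + 10 \cdot 4\right)^{2} = \left(158 + 40\right)^{2} = 198^{2} = 39204$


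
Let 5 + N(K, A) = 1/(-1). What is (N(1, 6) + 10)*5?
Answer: 20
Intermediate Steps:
N(K, A) = -6 (N(K, A) = -5 + 1/(-1) = -5 - 1 = -6)
(N(1, 6) + 10)*5 = (-6 + 10)*5 = 4*5 = 20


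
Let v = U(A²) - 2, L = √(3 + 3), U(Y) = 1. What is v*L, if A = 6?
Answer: -√6 ≈ -2.4495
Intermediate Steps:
L = √6 ≈ 2.4495
v = -1 (v = 1 - 2 = -1)
v*L = -√6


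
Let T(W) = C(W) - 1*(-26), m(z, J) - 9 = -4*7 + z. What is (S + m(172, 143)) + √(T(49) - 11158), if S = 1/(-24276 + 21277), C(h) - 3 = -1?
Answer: 458846/2999 + I*√11130 ≈ 153.0 + 105.5*I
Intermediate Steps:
C(h) = 2 (C(h) = 3 - 1 = 2)
m(z, J) = -19 + z (m(z, J) = 9 + (-4*7 + z) = 9 + (-28 + z) = -19 + z)
T(W) = 28 (T(W) = 2 - 1*(-26) = 2 + 26 = 28)
S = -1/2999 (S = 1/(-2999) = -1/2999 ≈ -0.00033344)
(S + m(172, 143)) + √(T(49) - 11158) = (-1/2999 + (-19 + 172)) + √(28 - 11158) = (-1/2999 + 153) + √(-11130) = 458846/2999 + I*√11130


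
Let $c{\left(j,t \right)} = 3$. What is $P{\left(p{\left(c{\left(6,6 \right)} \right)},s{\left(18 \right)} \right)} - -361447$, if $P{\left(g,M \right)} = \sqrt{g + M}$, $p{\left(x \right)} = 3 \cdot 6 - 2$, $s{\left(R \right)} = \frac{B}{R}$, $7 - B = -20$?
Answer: $361447 + \frac{\sqrt{70}}{2} \approx 3.6145 \cdot 10^{5}$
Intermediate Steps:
$B = 27$ ($B = 7 - -20 = 7 + 20 = 27$)
$s{\left(R \right)} = \frac{27}{R}$
$p{\left(x \right)} = 16$ ($p{\left(x \right)} = 18 - 2 = 16$)
$P{\left(g,M \right)} = \sqrt{M + g}$
$P{\left(p{\left(c{\left(6,6 \right)} \right)},s{\left(18 \right)} \right)} - -361447 = \sqrt{\frac{27}{18} + 16} - -361447 = \sqrt{27 \cdot \frac{1}{18} + 16} + 361447 = \sqrt{\frac{3}{2} + 16} + 361447 = \sqrt{\frac{35}{2}} + 361447 = \frac{\sqrt{70}}{2} + 361447 = 361447 + \frac{\sqrt{70}}{2}$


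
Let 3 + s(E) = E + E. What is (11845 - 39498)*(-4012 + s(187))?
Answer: 100684573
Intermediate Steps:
s(E) = -3 + 2*E (s(E) = -3 + (E + E) = -3 + 2*E)
(11845 - 39498)*(-4012 + s(187)) = (11845 - 39498)*(-4012 + (-3 + 2*187)) = -27653*(-4012 + (-3 + 374)) = -27653*(-4012 + 371) = -27653*(-3641) = 100684573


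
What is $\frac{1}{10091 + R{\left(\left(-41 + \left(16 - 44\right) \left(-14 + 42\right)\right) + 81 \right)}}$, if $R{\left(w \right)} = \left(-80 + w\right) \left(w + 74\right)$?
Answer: $\frac{1}{562171} \approx 1.7788 \cdot 10^{-6}$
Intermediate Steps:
$R{\left(w \right)} = \left(-80 + w\right) \left(74 + w\right)$
$\frac{1}{10091 + R{\left(\left(-41 + \left(16 - 44\right) \left(-14 + 42\right)\right) + 81 \right)}} = \frac{1}{10091 - \left(5920 - \left(\left(-41 + \left(16 - 44\right) \left(-14 + 42\right)\right) + 81\right)^{2} + 6 \left(\left(-41 + \left(16 - 44\right) \left(-14 + 42\right)\right) + 81\right)\right)} = \frac{1}{10091 - \left(5920 - \left(\left(-41 - 784\right) + 81\right)^{2} + 6 \left(\left(-41 - 784\right) + 81\right)\right)} = \frac{1}{10091 - \left(5920 - \left(-825 + 81\right)^{2} + 6 \left(-825 + 81\right)\right)} = \frac{1}{10091 - \left(1456 - 553536\right)} = \frac{1}{10091 + \left(-5920 + 553536 + 4464\right)} = \frac{1}{10091 + 552080} = \frac{1}{562171}$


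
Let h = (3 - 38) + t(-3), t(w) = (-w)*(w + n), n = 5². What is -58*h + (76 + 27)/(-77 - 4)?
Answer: -145741/81 ≈ -1799.3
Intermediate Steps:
n = 25
t(w) = -w*(25 + w) (t(w) = (-w)*(w + 25) = (-w)*(25 + w) = -w*(25 + w))
h = 31 (h = (3 - 38) - 1*(-3)*(25 - 3) = -35 - 1*(-3)*22 = -35 + 66 = 31)
-58*h + (76 + 27)/(-77 - 4) = -58*31 + (76 + 27)/(-77 - 4) = -1798 + 103/(-81) = -1798 + 103*(-1/81) = -1798 - 103/81 = -145741/81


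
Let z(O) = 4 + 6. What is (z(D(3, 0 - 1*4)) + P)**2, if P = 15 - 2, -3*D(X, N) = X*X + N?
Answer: 529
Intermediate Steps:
D(X, N) = -N/3 - X**2/3 (D(X, N) = -(X*X + N)/3 = -(X**2 + N)/3 = -(N + X**2)/3 = -N/3 - X**2/3)
z(O) = 10
P = 13
(z(D(3, 0 - 1*4)) + P)**2 = (10 + 13)**2 = 23**2 = 529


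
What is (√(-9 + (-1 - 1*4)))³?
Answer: -14*I*√14 ≈ -52.383*I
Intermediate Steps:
(√(-9 + (-1 - 1*4)))³ = (√(-9 + (-1 - 4)))³ = (√(-9 - 5))³ = (√(-14))³ = (I*√14)³ = -14*I*√14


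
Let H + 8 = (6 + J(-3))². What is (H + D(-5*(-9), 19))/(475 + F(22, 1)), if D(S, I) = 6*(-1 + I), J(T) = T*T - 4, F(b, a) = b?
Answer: 221/497 ≈ 0.44467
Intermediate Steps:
J(T) = -4 + T² (J(T) = T² - 4 = -4 + T²)
H = 113 (H = -8 + (6 + (-4 + (-3)²))² = -8 + (6 + (-4 + 9))² = -8 + (6 + 5)² = -8 + 11² = -8 + 121 = 113)
D(S, I) = -6 + 6*I
(H + D(-5*(-9), 19))/(475 + F(22, 1)) = (113 + (-6 + 6*19))/(475 + 22) = (113 + (-6 + 114))/497 = (113 + 108)*(1/497) = 221*(1/497) = 221/497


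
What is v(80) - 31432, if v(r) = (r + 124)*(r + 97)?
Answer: 4676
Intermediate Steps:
v(r) = (97 + r)*(124 + r) (v(r) = (124 + r)*(97 + r) = (97 + r)*(124 + r))
v(80) - 31432 = (12028 + 80² + 221*80) - 31432 = (12028 + 6400 + 17680) - 31432 = 36108 - 31432 = 4676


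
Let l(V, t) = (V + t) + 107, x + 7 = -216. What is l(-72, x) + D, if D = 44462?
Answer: 44274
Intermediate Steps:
x = -223 (x = -7 - 216 = -223)
l(V, t) = 107 + V + t
l(-72, x) + D = (107 - 72 - 223) + 44462 = -188 + 44462 = 44274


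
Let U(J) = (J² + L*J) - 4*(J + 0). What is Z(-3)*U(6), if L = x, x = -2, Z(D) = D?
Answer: 0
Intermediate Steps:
L = -2
U(J) = J² - 6*J (U(J) = (J² - 2*J) - 4*(J + 0) = (J² - 2*J) - 4*J = J² - 6*J)
Z(-3)*U(6) = -18*(-6 + 6) = -18*0 = -3*0 = 0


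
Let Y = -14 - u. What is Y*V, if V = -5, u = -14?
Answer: 0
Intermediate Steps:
Y = 0 (Y = -14 - 1*(-14) = -14 + 14 = 0)
Y*V = 0*(-5) = 0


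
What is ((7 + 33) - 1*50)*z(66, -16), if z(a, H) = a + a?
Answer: -1320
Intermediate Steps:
z(a, H) = 2*a
((7 + 33) - 1*50)*z(66, -16) = ((7 + 33) - 1*50)*(2*66) = (40 - 50)*132 = -10*132 = -1320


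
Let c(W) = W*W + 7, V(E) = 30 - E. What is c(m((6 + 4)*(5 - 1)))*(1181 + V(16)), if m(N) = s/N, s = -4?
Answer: 167539/20 ≈ 8377.0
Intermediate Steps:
m(N) = -4/N
c(W) = 7 + W² (c(W) = W² + 7 = 7 + W²)
c(m((6 + 4)*(5 - 1)))*(1181 + V(16)) = (7 + (-4*1/((5 - 1)*(6 + 4)))²)*(1181 + (30 - 1*16)) = (7 + (-4/(10*4))²)*(1181 + (30 - 16)) = (7 + (-4/40)²)*(1181 + 14) = (7 + (-4*1/40)²)*1195 = (7 + (-⅒)²)*1195 = (7 + 1/100)*1195 = (701/100)*1195 = 167539/20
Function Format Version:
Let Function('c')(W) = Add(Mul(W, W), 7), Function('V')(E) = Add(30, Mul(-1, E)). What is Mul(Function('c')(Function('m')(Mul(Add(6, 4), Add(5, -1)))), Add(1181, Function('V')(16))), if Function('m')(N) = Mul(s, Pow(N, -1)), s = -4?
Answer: Rational(167539, 20) ≈ 8377.0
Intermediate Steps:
Function('m')(N) = Mul(-4, Pow(N, -1))
Function('c')(W) = Add(7, Pow(W, 2)) (Function('c')(W) = Add(Pow(W, 2), 7) = Add(7, Pow(W, 2)))
Mul(Function('c')(Function('m')(Mul(Add(6, 4), Add(5, -1)))), Add(1181, Function('V')(16))) = Mul(Add(7, Pow(Mul(-4, Pow(Mul(Add(6, 4), Add(5, -1)), -1)), 2)), Add(1181, Add(30, Mul(-1, 16)))) = Mul(Add(7, Pow(Mul(-4, Pow(Mul(10, 4), -1)), 2)), Add(1181, Add(30, -16))) = Mul(Add(7, Pow(Mul(-4, Pow(40, -1)), 2)), Add(1181, 14)) = Mul(Add(7, Pow(Mul(-4, Rational(1, 40)), 2)), 1195) = Mul(Add(7, Pow(Rational(-1, 10), 2)), 1195) = Mul(Add(7, Rational(1, 100)), 1195) = Mul(Rational(701, 100), 1195) = Rational(167539, 20)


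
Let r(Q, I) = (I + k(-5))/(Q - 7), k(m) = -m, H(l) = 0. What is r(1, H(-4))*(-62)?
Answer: 155/3 ≈ 51.667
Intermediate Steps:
r(Q, I) = (5 + I)/(-7 + Q) (r(Q, I) = (I - 1*(-5))/(Q - 7) = (I + 5)/(-7 + Q) = (5 + I)/(-7 + Q))
r(1, H(-4))*(-62) = ((5 + 0)/(-7 + 1))*(-62) = (5/(-6))*(-62) = -⅙*5*(-62) = -⅚*(-62) = 155/3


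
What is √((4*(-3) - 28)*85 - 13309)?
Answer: 7*I*√341 ≈ 129.26*I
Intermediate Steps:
√((4*(-3) - 28)*85 - 13309) = √((-12 - 28)*85 - 13309) = √(-40*85 - 13309) = √(-3400 - 13309) = √(-16709) = 7*I*√341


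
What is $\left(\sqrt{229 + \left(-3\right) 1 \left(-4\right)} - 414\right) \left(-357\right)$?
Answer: $147798 - 357 \sqrt{241} \approx 1.4226 \cdot 10^{5}$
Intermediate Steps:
$\left(\sqrt{229 + \left(-3\right) 1 \left(-4\right)} - 414\right) \left(-357\right) = \left(\sqrt{229 - -12} - 414\right) \left(-357\right) = \left(\sqrt{229 + 12} - 414\right) \left(-357\right) = \left(\sqrt{241} - 414\right) \left(-357\right) = \left(-414 + \sqrt{241}\right) \left(-357\right) = 147798 - 357 \sqrt{241}$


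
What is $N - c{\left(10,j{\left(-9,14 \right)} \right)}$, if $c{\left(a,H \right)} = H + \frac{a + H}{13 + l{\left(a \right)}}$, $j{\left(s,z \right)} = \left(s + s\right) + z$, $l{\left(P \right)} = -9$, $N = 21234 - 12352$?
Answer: $\frac{17769}{2} \approx 8884.5$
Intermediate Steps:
$N = 8882$ ($N = 21234 - 12352 = 8882$)
$j{\left(s,z \right)} = z + 2 s$ ($j{\left(s,z \right)} = 2 s + z = z + 2 s$)
$c{\left(a,H \right)} = \frac{a}{4} + \frac{5 H}{4}$ ($c{\left(a,H \right)} = H + \frac{a + H}{13 - 9} = H + \frac{H + a}{4} = H + \left(H + a\right) \frac{1}{4} = H + \left(\frac{H}{4} + \frac{a}{4}\right) = \frac{a}{4} + \frac{5 H}{4}$)
$N - c{\left(10,j{\left(-9,14 \right)} \right)} = 8882 - \left(\frac{1}{4} \cdot 10 + \frac{5 \left(14 + 2 \left(-9\right)\right)}{4}\right) = 8882 - \left(\frac{5}{2} + \frac{5 \left(14 - 18\right)}{4}\right) = 8882 - \left(\frac{5}{2} + \frac{5}{4} \left(-4\right)\right) = 8882 - \left(\frac{5}{2} - 5\right) = 8882 - - \frac{5}{2} = 8882 + \frac{5}{2} = \frac{17769}{2}$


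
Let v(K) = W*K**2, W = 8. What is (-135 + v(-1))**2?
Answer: 16129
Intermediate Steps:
v(K) = 8*K**2
(-135 + v(-1))**2 = (-135 + 8*(-1)**2)**2 = (-135 + 8*1)**2 = (-135 + 8)**2 = (-127)**2 = 16129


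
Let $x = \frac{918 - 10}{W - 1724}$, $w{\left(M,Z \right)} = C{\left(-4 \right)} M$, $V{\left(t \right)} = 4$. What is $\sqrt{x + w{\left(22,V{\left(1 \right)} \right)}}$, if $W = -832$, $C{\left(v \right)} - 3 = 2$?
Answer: $\frac{\sqrt{4974473}}{213} \approx 10.471$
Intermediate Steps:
$C{\left(v \right)} = 5$ ($C{\left(v \right)} = 3 + 2 = 5$)
$w{\left(M,Z \right)} = 5 M$
$x = - \frac{227}{639}$ ($x = \frac{918 - 10}{-832 - 1724} = \frac{908}{-2556} = 908 \left(- \frac{1}{2556}\right) = - \frac{227}{639} \approx -0.35524$)
$\sqrt{x + w{\left(22,V{\left(1 \right)} \right)}} = \sqrt{- \frac{227}{639} + 5 \cdot 22} = \sqrt{- \frac{227}{639} + 110} = \sqrt{\frac{70063}{639}} = \frac{\sqrt{4974473}}{213}$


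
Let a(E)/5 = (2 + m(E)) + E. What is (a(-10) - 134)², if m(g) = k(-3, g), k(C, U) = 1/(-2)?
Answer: 124609/4 ≈ 31152.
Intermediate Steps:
k(C, U) = -½ (k(C, U) = 1*(-½) = -½)
m(g) = -½
a(E) = 15/2 + 5*E (a(E) = 5*((2 - ½) + E) = 5*(3/2 + E) = 15/2 + 5*E)
(a(-10) - 134)² = ((15/2 + 5*(-10)) - 134)² = ((15/2 - 50) - 134)² = (-85/2 - 134)² = (-353/2)² = 124609/4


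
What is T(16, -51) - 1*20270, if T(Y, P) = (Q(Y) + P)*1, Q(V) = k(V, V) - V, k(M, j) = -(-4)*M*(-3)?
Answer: -20529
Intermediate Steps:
k(M, j) = -12*M (k(M, j) = (4*M)*(-3) = -12*M)
Q(V) = -13*V (Q(V) = -12*V - V = -13*V)
T(Y, P) = P - 13*Y (T(Y, P) = (-13*Y + P)*1 = (P - 13*Y)*1 = P - 13*Y)
T(16, -51) - 1*20270 = (-51 - 13*16) - 1*20270 = (-51 - 208) - 20270 = -259 - 20270 = -20529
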